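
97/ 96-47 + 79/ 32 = -2089/ 48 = -43.52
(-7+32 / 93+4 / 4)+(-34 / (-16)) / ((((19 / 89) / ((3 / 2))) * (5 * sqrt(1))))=-2.67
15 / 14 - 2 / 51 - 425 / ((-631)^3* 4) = 370327308859 / 358770135948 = 1.03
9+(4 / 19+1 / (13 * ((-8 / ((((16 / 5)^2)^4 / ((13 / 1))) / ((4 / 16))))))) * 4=-150863835373 / 1254296875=-120.28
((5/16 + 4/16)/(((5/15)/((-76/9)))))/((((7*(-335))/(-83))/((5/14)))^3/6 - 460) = -97775577/562995194752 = -0.00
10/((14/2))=10/7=1.43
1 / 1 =1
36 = 36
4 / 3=1.33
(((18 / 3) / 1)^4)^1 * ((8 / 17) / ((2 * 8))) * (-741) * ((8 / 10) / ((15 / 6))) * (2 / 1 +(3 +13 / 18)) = -21981024 / 425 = -51720.06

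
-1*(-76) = 76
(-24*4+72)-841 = -865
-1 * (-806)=806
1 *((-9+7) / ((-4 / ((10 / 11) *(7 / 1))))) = 35 / 11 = 3.18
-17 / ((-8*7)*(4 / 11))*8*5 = 935 / 28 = 33.39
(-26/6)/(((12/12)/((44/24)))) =-7.94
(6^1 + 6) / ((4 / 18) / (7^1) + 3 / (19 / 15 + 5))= 71064 / 3023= 23.51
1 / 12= 0.08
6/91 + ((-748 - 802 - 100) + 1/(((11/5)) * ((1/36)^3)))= 19576896/1001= 19557.34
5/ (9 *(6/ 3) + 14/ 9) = 45/ 176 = 0.26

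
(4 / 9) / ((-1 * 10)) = -2 / 45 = -0.04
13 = 13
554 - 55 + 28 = 527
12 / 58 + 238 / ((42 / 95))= 46853 / 87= 538.54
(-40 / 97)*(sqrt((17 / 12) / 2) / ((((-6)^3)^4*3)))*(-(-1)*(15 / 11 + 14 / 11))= -145*sqrt(102) / 10451820386304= -0.00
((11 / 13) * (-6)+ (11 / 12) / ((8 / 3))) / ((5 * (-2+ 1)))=1969 / 2080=0.95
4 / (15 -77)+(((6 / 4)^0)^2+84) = 2633 / 31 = 84.94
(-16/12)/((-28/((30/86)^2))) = 75/12943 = 0.01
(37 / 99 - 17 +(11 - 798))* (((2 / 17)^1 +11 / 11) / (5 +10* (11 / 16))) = -636472 / 8415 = -75.64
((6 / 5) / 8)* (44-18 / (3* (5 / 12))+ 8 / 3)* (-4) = -484 / 25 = -19.36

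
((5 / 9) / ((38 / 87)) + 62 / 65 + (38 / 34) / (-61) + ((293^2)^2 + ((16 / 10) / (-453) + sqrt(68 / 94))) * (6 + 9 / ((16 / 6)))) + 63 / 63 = 75 * sqrt(1598) / 376 + 320682795494415838309 / 4641238680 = 69094226270.52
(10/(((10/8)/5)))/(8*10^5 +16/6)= 0.00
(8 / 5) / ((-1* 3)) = -8 / 15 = -0.53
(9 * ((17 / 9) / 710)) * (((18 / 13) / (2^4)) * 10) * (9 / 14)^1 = 1377 / 103376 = 0.01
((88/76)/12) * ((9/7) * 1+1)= 88/399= 0.22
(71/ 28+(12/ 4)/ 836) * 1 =3715/ 1463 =2.54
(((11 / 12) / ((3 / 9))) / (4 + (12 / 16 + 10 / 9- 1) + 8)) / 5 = 99 / 2315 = 0.04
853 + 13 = 866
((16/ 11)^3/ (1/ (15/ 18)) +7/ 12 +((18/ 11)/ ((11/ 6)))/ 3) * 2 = 18343/ 2662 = 6.89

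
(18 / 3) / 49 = 6 / 49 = 0.12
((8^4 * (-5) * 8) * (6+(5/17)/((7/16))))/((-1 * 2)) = 65044480/119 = 546592.27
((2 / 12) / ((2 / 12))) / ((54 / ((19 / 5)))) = 19 / 270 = 0.07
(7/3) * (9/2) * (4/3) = 14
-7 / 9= -0.78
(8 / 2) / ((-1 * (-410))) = 2 / 205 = 0.01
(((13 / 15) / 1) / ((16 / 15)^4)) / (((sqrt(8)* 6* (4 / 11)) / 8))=160875* sqrt(2) / 262144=0.87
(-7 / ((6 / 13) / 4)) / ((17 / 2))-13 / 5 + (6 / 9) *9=-953 / 255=-3.74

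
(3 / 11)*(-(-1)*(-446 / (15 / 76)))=-33896 / 55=-616.29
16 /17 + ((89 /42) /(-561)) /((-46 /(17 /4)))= 4081897 /4335408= 0.94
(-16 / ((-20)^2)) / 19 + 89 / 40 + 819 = 3120647 / 3800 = 821.22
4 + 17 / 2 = 25 / 2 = 12.50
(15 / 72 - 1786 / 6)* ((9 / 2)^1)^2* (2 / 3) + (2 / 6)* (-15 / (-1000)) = -1606273 / 400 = -4015.68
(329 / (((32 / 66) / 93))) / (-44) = -91791 / 64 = -1434.23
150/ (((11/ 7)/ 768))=806400/ 11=73309.09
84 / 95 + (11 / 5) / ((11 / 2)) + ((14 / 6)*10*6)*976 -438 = 12939312 / 95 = 136203.28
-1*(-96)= 96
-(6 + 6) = -12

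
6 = 6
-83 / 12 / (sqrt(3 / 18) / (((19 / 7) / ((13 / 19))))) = -67.21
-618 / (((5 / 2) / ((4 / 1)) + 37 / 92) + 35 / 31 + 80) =-3525072 / 468619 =-7.52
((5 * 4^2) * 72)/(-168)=-240/7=-34.29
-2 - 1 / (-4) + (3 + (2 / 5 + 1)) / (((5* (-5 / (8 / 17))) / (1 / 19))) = -1.75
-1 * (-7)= 7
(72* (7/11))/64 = 63/88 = 0.72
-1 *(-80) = 80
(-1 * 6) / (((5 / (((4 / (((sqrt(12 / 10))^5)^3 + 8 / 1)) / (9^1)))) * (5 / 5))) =-6103515625 / 69512813223 + 182250000 * sqrt(30) / 23170937741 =-0.04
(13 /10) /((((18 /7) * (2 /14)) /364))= 57967 /45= 1288.16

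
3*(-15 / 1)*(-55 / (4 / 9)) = 5568.75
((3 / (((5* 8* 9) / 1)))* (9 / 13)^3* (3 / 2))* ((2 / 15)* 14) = 1701 / 219700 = 0.01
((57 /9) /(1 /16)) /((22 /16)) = 2432 /33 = 73.70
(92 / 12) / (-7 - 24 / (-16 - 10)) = -299 / 237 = -1.26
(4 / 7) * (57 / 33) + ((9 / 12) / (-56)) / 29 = 70495 / 71456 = 0.99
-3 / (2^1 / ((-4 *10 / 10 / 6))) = 1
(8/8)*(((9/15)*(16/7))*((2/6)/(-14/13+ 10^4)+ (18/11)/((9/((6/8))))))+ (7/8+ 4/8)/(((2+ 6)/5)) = 335157547/320285504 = 1.05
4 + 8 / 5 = 28 / 5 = 5.60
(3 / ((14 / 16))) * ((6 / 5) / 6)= 24 / 35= 0.69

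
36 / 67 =0.54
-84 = -84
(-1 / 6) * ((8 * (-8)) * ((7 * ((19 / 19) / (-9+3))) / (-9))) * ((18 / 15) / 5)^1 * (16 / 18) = 1792 / 6075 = 0.29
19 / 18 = 1.06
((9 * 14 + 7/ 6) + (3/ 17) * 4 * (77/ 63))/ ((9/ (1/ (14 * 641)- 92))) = -1197955757/ 915348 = -1308.74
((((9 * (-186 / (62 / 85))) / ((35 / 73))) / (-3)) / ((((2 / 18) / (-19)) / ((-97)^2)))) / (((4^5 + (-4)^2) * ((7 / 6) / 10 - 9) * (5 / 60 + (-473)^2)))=1.24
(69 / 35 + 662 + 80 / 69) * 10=3212582 / 483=6651.31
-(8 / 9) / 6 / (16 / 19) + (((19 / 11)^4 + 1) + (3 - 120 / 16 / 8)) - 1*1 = 68231087 / 6324912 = 10.79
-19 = -19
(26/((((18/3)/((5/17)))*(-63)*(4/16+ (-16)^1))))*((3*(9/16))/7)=65/209916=0.00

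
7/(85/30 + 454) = 0.02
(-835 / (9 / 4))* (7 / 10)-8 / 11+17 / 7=-258.08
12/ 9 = 4/ 3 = 1.33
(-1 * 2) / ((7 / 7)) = -2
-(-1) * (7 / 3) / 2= 7 / 6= 1.17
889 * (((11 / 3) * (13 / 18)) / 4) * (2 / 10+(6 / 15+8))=5466461 / 1080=5061.54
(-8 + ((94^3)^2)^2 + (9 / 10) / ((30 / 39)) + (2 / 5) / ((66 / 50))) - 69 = 1570537038887036142367699561 / 3300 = 475920314814253376475060.50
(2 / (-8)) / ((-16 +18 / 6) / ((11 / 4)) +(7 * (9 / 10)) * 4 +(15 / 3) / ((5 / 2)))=-55 / 4944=-0.01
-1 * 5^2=-25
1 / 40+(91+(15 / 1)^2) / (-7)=-12633 / 280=-45.12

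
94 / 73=1.29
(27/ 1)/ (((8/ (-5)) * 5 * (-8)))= 27/ 64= 0.42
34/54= 17/27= 0.63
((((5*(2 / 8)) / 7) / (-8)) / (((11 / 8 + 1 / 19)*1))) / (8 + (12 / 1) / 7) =-95 / 59024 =-0.00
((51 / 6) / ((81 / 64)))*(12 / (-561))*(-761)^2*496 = -36767234048 / 891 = -41265133.61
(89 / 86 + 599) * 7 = 4200.24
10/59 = 0.17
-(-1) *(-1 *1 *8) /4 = -2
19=19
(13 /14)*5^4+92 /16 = 586.11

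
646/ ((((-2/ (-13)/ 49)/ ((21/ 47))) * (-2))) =-4320771/ 94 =-45965.65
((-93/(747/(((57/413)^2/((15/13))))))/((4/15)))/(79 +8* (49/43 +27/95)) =-594298055/6969942625548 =-0.00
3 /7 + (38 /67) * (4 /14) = 277 /469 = 0.59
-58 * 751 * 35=-1524530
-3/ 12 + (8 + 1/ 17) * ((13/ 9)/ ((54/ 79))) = 277267/ 16524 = 16.78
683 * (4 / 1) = 2732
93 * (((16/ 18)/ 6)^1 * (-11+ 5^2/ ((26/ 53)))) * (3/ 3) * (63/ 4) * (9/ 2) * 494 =38554173/ 2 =19277086.50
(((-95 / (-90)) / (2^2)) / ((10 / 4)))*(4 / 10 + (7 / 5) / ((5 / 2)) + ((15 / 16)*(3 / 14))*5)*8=69673 / 42000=1.66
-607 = -607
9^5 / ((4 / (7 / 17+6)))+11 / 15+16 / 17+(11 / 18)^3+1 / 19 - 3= 94651.03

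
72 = 72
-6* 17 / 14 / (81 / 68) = -6.12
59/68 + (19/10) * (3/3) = 941/340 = 2.77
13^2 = 169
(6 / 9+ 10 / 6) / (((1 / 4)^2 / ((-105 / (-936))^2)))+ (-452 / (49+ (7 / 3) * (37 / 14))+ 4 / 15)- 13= -617942059 / 30207060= -20.46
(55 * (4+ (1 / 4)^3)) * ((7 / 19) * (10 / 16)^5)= 309203125 / 39845888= 7.76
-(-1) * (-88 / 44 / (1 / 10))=-20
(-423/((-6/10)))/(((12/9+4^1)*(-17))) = -2115/272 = -7.78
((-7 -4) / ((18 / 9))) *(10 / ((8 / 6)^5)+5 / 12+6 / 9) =-58399 / 3072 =-19.01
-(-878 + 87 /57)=16653 /19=876.47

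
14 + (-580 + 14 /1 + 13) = -539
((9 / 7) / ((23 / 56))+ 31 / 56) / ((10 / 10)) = 3.68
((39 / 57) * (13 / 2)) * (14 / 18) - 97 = -31991 / 342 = -93.54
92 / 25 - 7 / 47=4149 / 1175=3.53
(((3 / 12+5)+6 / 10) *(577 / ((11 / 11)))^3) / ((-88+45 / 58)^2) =18902066947101 / 127967405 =147710.01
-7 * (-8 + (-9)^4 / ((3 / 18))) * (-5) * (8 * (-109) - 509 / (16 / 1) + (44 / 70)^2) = -348455679099 / 280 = -1244484568.21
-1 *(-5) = 5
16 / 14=8 / 7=1.14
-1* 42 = -42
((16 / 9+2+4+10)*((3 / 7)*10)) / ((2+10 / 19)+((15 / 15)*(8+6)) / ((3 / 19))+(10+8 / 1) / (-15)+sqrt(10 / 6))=556928000 / 657684529-14440000*sqrt(15) / 4603791703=0.83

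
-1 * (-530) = 530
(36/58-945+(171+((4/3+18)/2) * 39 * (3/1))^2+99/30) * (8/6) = 327557498/145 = 2259017.23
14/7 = 2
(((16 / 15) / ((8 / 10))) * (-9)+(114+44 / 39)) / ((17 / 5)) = 20110 / 663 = 30.33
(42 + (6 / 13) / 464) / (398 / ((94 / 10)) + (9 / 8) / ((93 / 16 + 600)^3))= 602449848734344425 / 607318544366735344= 0.99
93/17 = 5.47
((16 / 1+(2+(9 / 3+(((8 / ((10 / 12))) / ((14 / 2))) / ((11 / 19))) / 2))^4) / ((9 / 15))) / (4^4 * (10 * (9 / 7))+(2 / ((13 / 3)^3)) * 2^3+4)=71382544328064437 / 95446946854297500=0.75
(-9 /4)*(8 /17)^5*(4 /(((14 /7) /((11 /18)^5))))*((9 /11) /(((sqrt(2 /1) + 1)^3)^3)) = 10442195456 /1035075753-7383749120*sqrt(2) /1035075753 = -0.00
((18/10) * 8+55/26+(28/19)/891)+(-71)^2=11130431773/2200770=5057.52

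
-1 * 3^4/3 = -27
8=8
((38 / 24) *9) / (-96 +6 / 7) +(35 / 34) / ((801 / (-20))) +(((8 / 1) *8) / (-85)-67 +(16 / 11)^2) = -160486439219 / 2438532360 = -65.81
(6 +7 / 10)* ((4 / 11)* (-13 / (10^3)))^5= -24876631 / 1572763671875000000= -0.00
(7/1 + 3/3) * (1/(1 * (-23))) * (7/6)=-28/69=-0.41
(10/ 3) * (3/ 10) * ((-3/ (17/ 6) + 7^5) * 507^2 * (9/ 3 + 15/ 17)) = 4846984319034/ 289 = 16771572038.18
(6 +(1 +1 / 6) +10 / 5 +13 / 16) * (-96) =-958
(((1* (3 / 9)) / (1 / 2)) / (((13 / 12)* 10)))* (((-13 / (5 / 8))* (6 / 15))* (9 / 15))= -192 / 625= -0.31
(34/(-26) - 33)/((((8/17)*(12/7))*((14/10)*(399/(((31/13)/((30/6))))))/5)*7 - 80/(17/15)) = -587605/21447816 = -0.03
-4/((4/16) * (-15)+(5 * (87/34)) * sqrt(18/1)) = -15776 * sqrt(2)/301315-4624/903945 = -0.08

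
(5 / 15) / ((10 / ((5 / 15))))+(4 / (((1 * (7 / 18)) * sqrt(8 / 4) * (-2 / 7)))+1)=-24.44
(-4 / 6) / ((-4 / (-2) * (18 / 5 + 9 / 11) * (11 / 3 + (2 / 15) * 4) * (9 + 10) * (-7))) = 275 / 2036097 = 0.00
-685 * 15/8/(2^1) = -10275/16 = -642.19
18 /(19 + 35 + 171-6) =0.08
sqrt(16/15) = 4 *sqrt(15)/15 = 1.03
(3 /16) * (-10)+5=25 /8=3.12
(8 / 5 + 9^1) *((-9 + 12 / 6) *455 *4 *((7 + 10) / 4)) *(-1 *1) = 573937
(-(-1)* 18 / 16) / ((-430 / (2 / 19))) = -9 / 32680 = -0.00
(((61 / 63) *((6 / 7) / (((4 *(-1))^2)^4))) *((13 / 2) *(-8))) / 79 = -793 / 95133696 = -0.00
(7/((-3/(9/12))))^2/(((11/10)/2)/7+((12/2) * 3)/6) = 1715/1724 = 0.99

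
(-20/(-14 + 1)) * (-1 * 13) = -20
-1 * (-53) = 53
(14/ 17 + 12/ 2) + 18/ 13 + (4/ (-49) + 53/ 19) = 2245975/ 205751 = 10.92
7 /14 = 0.50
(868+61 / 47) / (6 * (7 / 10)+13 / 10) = 81714 / 517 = 158.05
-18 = -18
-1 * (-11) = 11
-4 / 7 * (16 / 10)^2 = -256 / 175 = -1.46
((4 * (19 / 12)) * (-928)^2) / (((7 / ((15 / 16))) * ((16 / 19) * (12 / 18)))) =9108030 / 7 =1301147.14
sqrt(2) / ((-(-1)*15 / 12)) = 1.13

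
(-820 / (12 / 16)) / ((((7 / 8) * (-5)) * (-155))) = -5248 / 3255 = -1.61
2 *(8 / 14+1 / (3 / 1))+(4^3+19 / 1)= 1781 / 21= 84.81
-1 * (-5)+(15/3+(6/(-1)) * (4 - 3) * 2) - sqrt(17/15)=-3.06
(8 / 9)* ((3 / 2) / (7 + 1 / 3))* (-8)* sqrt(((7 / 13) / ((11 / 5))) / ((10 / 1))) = -8* sqrt(2002) / 1573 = -0.23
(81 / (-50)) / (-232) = 81 / 11600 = 0.01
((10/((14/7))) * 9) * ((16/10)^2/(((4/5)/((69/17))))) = 9936/17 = 584.47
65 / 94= 0.69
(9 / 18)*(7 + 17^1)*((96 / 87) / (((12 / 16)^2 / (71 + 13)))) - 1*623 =39277 / 29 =1354.38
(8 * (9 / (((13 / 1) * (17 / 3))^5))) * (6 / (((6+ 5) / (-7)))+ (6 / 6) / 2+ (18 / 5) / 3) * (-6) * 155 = 379120824 / 5799012616111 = 0.00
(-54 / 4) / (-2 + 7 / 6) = 81 / 5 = 16.20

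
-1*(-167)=167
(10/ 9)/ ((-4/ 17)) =-4.72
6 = 6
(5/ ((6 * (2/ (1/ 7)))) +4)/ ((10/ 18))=1023/ 140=7.31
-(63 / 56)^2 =-81 / 64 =-1.27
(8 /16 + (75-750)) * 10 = -6745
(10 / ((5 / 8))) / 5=16 / 5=3.20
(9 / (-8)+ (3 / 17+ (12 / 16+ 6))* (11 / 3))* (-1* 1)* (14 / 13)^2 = -161749 / 5746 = -28.15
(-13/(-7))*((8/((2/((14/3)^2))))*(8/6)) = 5824/27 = 215.70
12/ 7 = 1.71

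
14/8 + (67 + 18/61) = 16847/244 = 69.05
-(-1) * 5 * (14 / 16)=35 / 8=4.38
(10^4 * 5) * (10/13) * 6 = 3000000/13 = 230769.23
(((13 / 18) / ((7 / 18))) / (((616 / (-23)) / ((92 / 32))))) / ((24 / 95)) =-653315 / 827904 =-0.79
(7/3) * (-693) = -1617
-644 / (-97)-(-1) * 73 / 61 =46365 / 5917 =7.84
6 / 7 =0.86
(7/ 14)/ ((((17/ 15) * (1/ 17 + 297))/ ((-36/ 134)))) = -27/ 67670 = -0.00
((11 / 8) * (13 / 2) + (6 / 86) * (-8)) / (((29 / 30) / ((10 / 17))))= 432375 / 84796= 5.10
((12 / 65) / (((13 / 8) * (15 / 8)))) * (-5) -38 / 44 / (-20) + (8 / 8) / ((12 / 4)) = 16409 / 223080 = 0.07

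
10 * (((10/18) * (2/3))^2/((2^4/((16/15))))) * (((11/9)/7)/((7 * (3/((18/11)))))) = 400/321489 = 0.00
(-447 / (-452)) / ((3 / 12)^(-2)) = 447 / 7232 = 0.06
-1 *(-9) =9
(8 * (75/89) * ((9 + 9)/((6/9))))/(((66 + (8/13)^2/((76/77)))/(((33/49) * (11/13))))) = 66023100/42253729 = 1.56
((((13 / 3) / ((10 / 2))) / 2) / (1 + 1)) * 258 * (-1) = -559 / 10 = -55.90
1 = 1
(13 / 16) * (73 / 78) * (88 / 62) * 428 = 85921 / 186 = 461.94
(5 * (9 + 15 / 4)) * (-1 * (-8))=510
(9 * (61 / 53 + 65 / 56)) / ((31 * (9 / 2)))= 6861 / 46004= 0.15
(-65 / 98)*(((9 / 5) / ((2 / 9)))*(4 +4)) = -2106 / 49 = -42.98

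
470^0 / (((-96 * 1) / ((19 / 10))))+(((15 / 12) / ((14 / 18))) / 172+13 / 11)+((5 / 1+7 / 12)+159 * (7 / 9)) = 414552151 / 3178560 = 130.42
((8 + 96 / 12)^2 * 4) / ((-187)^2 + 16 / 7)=7168 / 244799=0.03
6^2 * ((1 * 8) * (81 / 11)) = 2120.73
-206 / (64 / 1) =-103 / 32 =-3.22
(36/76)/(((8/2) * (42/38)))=3/28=0.11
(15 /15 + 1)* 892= 1784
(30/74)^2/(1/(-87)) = -19575/1369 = -14.30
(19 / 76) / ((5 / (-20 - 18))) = -19 / 10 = -1.90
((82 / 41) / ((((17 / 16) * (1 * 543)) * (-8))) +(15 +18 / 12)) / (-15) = -60923 / 55386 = -1.10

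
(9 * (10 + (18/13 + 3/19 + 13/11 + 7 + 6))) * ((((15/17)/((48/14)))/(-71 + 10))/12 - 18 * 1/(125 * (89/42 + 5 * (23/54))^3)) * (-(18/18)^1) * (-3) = -9034944347961402633/5835458998958732000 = -1.55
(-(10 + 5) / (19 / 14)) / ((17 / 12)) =-2520 / 323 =-7.80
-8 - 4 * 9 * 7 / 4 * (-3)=181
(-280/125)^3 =-175616/15625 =-11.24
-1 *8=-8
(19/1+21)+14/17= 694/17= 40.82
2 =2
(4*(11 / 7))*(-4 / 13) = -1.93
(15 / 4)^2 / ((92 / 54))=6075 / 736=8.25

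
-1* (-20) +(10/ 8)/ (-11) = 875/ 44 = 19.89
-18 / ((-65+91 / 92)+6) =184 / 593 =0.31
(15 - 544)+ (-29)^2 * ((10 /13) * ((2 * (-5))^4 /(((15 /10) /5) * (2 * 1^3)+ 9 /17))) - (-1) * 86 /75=5584250968 /975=5727436.89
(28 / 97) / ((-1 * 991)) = -28 / 96127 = -0.00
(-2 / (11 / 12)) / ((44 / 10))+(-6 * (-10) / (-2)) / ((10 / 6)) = -2238 / 121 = -18.50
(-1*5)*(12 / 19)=-60 / 19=-3.16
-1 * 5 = -5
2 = 2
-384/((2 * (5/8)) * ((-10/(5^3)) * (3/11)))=14080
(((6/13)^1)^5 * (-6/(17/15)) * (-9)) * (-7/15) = -2939328/6311981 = -0.47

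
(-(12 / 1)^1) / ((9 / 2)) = -8 / 3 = -2.67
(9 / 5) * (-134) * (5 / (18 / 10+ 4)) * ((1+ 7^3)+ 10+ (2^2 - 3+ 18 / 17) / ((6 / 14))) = -1268310 / 17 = -74606.47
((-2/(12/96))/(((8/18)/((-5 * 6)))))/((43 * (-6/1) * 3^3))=-20/129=-0.16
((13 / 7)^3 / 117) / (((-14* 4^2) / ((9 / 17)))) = -169 / 1306144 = -0.00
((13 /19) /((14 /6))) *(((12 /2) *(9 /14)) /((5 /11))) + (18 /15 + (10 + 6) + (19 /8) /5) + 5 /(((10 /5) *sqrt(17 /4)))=5 *sqrt(17) /17 + 750881 /37240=21.38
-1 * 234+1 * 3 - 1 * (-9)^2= -312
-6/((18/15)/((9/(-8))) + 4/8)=10.59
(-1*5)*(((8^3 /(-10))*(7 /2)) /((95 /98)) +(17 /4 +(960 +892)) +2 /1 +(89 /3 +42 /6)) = -9747329 /1140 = -8550.29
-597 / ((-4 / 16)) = 2388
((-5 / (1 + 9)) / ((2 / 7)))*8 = -14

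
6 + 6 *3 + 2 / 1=26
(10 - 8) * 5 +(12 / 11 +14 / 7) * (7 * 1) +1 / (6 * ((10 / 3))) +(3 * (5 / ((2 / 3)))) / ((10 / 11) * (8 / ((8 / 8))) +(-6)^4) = 49995353 / 1576960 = 31.70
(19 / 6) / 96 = 19 / 576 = 0.03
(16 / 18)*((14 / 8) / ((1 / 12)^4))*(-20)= -645120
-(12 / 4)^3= -27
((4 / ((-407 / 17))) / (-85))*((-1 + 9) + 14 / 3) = 152 / 6105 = 0.02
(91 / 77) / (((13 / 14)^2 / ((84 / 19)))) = 16464 / 2717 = 6.06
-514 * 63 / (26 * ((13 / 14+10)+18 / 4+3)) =-37779 / 559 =-67.58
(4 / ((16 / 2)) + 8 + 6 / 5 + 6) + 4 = 197 / 10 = 19.70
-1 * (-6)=6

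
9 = 9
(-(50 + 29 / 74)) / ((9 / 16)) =-9944 / 111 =-89.59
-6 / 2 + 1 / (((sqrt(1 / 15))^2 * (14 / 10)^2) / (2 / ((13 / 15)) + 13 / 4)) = 100731 / 2548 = 39.53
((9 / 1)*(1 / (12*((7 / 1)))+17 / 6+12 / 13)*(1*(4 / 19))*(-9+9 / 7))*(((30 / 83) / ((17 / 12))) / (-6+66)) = -3999780 / 17077333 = -0.23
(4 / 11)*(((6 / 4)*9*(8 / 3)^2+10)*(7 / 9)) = 2968 / 99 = 29.98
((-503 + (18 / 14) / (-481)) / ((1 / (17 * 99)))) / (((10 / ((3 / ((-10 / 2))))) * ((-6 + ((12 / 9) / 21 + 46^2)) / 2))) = 48.14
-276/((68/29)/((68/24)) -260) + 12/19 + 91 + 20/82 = 136040688/1463741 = 92.94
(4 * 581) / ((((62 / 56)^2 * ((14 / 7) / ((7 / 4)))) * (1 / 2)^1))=3188528 / 961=3317.93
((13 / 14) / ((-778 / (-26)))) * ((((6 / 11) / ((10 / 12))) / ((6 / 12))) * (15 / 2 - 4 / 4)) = 39546 / 149765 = 0.26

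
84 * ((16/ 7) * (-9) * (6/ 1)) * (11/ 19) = -114048/ 19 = -6002.53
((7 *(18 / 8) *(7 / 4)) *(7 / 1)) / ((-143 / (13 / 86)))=-3087 / 15136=-0.20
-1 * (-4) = 4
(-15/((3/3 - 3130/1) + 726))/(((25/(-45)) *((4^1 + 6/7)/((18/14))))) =-9/3026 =-0.00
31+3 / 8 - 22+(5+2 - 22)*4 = -405 / 8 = -50.62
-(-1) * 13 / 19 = 13 / 19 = 0.68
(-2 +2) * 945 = 0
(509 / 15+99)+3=2039 / 15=135.93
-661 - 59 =-720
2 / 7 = 0.29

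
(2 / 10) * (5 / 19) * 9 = 9 / 19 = 0.47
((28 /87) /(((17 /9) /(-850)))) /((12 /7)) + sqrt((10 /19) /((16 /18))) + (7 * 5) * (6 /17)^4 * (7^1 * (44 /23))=-4301252830 /55708507 + 3 * sqrt(95) /38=-76.44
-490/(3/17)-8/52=-108296/39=-2776.82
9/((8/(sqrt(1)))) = 9/8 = 1.12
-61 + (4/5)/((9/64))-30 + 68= -779/45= -17.31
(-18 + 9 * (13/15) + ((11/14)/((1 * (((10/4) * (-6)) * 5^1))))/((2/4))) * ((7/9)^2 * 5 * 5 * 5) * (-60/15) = 751240/243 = 3091.52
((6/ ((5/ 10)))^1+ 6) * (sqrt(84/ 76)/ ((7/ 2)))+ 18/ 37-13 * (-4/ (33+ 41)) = 44/ 37+ 36 * sqrt(399)/ 133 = 6.60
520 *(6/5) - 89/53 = 32983/53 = 622.32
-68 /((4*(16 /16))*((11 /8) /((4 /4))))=-136 /11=-12.36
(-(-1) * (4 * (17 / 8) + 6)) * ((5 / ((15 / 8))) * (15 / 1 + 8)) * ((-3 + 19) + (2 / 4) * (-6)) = 34684 / 3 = 11561.33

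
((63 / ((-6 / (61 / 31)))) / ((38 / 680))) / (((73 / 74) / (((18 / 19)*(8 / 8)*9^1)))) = -2610626760 / 816943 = -3195.60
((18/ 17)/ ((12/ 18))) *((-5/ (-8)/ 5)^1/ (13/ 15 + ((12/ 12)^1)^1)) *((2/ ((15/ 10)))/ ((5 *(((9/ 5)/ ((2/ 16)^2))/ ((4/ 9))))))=5/ 45696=0.00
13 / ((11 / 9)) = 117 / 11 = 10.64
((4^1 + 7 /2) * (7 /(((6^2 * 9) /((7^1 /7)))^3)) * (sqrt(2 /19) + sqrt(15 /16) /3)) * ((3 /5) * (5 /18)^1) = 35 * sqrt(15) /1632586752 + 35 * sqrt(38) /2584929024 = 0.00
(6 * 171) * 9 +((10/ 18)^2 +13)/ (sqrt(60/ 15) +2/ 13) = 1496909/ 162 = 9240.18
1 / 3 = 0.33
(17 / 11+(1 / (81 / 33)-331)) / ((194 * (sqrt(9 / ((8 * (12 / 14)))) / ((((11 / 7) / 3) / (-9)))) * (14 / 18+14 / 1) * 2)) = 13961 * sqrt(21) / 21944601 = 0.00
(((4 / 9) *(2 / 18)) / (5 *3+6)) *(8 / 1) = 32 / 1701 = 0.02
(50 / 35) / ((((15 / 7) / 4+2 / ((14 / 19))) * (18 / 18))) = 40 / 91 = 0.44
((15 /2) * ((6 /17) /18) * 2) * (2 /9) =10 /153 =0.07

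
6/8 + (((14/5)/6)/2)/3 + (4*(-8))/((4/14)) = -20011/180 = -111.17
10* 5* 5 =250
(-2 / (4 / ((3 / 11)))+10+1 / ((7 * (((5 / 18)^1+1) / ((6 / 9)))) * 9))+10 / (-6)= 29063 / 3542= 8.21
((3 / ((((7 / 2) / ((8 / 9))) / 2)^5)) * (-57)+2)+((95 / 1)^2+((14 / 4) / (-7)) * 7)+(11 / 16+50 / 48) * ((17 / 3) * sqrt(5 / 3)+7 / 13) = 1411 * sqrt(15) / 432+206854552906441 / 22936311216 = 9031.30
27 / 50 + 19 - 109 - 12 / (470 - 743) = -406843 / 4550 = -89.42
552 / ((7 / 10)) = 5520 / 7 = 788.57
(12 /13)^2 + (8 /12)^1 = 770 /507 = 1.52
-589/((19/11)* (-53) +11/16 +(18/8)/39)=1347632/207751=6.49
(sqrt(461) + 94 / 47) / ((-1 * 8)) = -sqrt(461) / 8 - 1 / 4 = -2.93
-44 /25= -1.76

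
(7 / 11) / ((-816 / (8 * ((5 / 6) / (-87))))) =35 / 585684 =0.00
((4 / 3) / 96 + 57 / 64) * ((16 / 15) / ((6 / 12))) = 521 / 270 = 1.93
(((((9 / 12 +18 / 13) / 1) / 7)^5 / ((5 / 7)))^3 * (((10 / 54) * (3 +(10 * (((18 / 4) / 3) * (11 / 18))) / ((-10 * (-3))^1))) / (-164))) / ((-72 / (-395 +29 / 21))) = -51237622624614177202170654793851 / 49903438866815173251402516734443048140800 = -0.00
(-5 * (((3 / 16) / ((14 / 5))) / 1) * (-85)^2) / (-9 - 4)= 541875 / 2912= 186.08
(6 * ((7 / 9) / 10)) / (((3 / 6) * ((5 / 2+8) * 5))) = 4 / 225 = 0.02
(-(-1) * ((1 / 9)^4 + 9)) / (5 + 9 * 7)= 0.13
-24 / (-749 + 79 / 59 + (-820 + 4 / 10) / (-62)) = 73160 / 2238823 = 0.03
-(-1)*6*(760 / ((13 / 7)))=31920 / 13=2455.38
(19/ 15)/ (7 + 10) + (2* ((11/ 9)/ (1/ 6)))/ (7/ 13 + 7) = 25241/ 12495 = 2.02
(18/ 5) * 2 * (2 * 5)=72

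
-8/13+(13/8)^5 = 4564665/425984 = 10.72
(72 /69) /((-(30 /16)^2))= -512 /1725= -0.30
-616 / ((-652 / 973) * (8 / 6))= 224763 / 326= 689.46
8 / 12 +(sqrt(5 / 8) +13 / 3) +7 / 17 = sqrt(10) / 4 +92 / 17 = 6.20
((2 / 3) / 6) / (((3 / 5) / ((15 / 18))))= 25 / 162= 0.15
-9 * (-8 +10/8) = 243/4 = 60.75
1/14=0.07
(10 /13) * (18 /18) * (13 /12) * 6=5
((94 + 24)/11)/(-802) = -59/4411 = -0.01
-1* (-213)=213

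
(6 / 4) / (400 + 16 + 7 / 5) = 15 / 4174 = 0.00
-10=-10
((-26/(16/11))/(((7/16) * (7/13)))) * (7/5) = -3718/35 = -106.23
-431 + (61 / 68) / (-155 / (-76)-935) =-519522094 / 1205385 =-431.00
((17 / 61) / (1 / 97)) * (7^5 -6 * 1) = 27704849 / 61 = 454177.85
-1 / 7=-0.14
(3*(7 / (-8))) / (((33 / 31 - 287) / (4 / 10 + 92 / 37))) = 173817 / 6559360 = 0.03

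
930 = 930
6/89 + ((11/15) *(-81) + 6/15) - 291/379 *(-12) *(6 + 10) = 2984753/33731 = 88.49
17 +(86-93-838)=-828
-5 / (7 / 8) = -40 / 7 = -5.71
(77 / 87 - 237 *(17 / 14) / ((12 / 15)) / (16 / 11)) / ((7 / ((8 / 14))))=-19209773 / 954912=-20.12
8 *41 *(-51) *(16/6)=-44608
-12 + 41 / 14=-127 / 14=-9.07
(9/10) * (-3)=-27/10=-2.70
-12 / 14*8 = -48 / 7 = -6.86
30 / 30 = 1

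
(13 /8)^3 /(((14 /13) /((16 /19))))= 28561 /8512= 3.36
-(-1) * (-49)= -49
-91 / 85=-1.07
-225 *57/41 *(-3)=38475/41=938.41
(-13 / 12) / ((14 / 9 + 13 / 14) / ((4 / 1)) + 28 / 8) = -546 / 2077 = -0.26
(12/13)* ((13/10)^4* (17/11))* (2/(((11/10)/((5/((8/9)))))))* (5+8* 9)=7058961/2200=3208.62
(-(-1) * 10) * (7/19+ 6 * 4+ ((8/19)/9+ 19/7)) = 324740/1197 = 271.29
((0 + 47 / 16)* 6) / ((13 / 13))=141 / 8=17.62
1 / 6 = 0.17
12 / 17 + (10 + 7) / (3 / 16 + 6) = 5812 / 1683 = 3.45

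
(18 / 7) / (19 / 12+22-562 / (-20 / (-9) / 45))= -0.00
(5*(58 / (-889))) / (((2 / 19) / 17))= -46835 / 889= -52.68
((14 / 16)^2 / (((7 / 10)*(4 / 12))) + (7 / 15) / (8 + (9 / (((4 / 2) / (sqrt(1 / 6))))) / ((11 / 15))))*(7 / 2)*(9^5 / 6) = 4121531738037 / 35761280 - 31827411*sqrt(6) / 111754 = 114553.62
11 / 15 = 0.73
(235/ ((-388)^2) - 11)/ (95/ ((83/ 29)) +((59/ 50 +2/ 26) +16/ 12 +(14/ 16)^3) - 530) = 4287727610400/ 192408697003493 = 0.02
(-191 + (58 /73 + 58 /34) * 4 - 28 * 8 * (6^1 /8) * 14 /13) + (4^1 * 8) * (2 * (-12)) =-18229023 /16133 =-1129.92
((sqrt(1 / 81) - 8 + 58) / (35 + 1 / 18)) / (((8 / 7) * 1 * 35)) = 451 / 12620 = 0.04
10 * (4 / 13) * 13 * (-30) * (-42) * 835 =42084000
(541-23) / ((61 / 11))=5698 / 61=93.41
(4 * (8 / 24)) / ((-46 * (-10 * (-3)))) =-0.00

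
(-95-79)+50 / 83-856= -85440 / 83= -1029.40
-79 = -79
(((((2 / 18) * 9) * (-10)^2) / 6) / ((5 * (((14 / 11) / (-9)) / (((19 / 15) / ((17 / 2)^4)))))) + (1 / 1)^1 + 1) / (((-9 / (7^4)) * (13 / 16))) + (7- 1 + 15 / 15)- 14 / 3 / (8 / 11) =-8524044389 / 13029276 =-654.22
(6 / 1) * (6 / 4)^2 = 27 / 2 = 13.50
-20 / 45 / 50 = -2 / 225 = -0.01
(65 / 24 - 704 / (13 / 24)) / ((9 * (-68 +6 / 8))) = 404659 / 188838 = 2.14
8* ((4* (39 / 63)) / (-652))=-104 / 3423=-0.03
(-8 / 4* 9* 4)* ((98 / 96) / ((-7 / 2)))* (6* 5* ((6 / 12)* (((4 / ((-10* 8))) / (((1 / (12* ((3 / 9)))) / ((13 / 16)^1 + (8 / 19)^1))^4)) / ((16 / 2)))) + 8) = -1066494551199 / 1067589632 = -998.97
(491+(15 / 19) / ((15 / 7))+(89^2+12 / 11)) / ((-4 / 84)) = -176682.65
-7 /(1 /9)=-63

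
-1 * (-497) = 497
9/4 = 2.25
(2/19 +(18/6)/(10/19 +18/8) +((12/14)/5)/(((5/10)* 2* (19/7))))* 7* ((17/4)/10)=744821/200450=3.72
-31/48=-0.65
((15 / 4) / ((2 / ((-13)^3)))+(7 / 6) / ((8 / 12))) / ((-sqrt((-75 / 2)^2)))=32941 / 300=109.80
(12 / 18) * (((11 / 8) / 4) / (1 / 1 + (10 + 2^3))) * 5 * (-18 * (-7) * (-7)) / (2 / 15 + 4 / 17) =-2061675 / 14288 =-144.29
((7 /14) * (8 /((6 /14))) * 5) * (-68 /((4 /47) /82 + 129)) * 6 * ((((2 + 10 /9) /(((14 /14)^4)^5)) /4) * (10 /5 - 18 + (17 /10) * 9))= 179781392 /2237265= 80.36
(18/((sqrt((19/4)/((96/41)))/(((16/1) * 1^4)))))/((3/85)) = 65280 * sqrt(4674)/779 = 5729.11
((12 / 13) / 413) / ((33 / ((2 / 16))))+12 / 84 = 16875 / 118118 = 0.14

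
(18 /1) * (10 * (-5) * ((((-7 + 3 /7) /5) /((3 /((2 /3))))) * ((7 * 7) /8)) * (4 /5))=1288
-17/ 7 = -2.43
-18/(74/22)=-198/37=-5.35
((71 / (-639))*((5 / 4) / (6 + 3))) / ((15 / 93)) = -31 / 324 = -0.10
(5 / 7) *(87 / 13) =435 / 91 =4.78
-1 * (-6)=6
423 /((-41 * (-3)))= 141 /41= 3.44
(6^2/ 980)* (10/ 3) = 6/ 49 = 0.12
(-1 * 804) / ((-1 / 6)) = 4824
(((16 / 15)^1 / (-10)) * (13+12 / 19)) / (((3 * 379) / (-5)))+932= 302012012 / 324045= 932.01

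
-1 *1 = -1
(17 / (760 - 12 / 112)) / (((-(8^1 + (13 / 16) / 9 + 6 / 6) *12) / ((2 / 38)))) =-48 / 4446893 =-0.00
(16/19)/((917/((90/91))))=1440/1585493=0.00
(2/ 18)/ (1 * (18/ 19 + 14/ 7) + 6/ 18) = 19/ 561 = 0.03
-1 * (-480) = 480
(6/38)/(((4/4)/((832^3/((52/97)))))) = 3222994944/19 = 169631312.84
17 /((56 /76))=323 /14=23.07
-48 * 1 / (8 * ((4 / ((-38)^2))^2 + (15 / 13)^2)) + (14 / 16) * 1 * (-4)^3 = -887099779 / 14661197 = -60.51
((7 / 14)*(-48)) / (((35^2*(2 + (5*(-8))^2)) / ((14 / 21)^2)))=-16 / 2943675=-0.00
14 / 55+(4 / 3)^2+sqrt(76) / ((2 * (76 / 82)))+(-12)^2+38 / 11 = 41 * sqrt(19) / 38+73996 / 495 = 154.19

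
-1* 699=-699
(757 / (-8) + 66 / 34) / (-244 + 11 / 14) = 0.38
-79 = -79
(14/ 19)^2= 0.54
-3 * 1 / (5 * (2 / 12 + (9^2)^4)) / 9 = -2 / 1291401635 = -0.00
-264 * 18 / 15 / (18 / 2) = -176 / 5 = -35.20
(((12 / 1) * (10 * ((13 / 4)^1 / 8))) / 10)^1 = 39 / 8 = 4.88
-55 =-55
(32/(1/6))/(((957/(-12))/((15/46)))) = -5760/7337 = -0.79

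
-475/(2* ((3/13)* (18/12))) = -6175/9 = -686.11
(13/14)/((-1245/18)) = -39/2905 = -0.01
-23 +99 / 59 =-1258 / 59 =-21.32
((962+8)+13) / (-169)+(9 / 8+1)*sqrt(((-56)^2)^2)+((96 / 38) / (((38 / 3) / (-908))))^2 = 868951102337 / 22024249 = 39454.29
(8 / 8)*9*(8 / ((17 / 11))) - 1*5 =707 / 17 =41.59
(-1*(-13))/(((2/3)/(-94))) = -1833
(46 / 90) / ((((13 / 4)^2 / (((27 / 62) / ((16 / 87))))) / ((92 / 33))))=92046 / 288145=0.32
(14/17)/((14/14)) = 14/17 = 0.82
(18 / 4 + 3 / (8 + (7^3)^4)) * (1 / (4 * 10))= 41523861629 / 369100992240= 0.11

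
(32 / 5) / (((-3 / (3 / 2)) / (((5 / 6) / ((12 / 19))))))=-38 / 9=-4.22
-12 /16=-3 /4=-0.75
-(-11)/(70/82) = 451/35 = 12.89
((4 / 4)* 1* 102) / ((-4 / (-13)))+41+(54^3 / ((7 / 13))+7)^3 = 17156752168157520417 / 686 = 25009842810725248.42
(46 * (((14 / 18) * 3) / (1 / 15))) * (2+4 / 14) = 3680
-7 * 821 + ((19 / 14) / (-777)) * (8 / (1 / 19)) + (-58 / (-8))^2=-495575833 / 87024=-5694.70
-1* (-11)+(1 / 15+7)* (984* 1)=34823 / 5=6964.60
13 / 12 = 1.08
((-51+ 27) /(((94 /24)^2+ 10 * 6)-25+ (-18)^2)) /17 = -3456 /916385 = -0.00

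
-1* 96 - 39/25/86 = -206439/2150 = -96.02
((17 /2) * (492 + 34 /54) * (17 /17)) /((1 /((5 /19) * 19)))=1130585 /54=20936.76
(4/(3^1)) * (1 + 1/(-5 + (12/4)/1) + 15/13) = 86/39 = 2.21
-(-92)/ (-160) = -23/ 40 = -0.58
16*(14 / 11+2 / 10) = 23.56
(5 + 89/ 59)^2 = 147456/ 3481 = 42.36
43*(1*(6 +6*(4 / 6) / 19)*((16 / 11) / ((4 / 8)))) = 162368 / 209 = 776.88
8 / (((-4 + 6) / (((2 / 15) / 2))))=4 / 15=0.27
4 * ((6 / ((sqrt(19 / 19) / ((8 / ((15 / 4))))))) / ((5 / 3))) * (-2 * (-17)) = 1044.48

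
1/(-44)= -1/44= -0.02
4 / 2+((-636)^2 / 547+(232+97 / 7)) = 3780517 / 3829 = 987.34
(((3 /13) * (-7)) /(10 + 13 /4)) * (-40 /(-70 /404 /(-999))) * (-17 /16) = -20583396 /689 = -29874.30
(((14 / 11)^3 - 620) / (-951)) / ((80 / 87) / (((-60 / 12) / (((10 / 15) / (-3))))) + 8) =53666559 / 664113098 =0.08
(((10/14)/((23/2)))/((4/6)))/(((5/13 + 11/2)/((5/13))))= 50/8211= 0.01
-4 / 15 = -0.27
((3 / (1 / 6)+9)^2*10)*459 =3346110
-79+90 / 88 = -3431 / 44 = -77.98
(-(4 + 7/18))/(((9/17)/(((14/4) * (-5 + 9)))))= -9401/81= -116.06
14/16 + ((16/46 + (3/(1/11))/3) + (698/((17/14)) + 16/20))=9193917/15640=587.85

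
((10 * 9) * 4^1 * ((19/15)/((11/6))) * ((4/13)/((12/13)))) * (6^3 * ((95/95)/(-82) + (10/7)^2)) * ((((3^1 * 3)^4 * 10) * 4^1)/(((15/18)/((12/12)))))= 22985188881408/2009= 11441109448.19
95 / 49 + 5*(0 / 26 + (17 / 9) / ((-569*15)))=1458652 / 752787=1.94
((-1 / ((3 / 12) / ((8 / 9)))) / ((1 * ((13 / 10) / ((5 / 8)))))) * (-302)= 60400 / 117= 516.24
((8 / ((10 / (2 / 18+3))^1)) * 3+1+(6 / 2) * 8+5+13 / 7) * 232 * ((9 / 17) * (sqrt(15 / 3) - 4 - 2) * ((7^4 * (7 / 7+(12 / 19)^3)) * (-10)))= 101571286084128 / 116603 - 16928547680688 * sqrt(5) / 116603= 546451658.27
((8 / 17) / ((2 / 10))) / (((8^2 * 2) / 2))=5 / 136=0.04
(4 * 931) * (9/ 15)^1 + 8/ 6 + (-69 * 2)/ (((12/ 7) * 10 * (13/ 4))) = 87097/ 39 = 2233.26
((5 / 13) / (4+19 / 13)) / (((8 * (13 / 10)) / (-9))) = -225 / 3692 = -0.06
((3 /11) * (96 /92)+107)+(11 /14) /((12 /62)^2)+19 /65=1065467503 /8288280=128.55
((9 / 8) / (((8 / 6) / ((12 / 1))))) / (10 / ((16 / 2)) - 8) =-3 / 2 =-1.50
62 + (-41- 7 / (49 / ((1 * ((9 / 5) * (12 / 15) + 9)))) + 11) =30.51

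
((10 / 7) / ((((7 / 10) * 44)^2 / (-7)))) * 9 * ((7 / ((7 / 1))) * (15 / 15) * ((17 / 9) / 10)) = -425 / 23716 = -0.02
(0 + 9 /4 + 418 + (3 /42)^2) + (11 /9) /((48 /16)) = 1113073 /2646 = 420.66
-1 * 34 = -34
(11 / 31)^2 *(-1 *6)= -726 / 961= -0.76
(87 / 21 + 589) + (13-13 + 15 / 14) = 8319 / 14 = 594.21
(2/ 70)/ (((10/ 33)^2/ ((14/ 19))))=1089/ 4750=0.23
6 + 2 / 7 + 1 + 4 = 79 / 7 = 11.29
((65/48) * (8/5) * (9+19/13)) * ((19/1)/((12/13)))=4199/9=466.56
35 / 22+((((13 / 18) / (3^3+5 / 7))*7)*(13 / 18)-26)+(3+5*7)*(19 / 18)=10947719 / 691416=15.83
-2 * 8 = -16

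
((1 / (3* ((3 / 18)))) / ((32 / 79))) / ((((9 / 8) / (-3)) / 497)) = -39263 / 6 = -6543.83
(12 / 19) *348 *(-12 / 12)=-4176 / 19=-219.79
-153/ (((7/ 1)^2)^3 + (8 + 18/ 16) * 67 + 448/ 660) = -11880/ 9182623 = -0.00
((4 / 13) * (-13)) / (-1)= 4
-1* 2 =-2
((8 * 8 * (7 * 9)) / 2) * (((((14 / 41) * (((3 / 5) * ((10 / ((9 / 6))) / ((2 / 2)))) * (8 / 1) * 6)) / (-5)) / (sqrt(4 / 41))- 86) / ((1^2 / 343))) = -59467968- 929359872 * sqrt(41) / 205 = -88496293.47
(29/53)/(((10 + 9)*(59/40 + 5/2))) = 1160/160113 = 0.01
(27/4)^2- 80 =-551/16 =-34.44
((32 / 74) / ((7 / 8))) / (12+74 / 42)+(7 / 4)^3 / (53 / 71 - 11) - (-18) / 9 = 107700173 / 71172608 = 1.51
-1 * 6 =-6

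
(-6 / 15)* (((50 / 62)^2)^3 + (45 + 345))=-138548230486 / 887503681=-156.11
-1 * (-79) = 79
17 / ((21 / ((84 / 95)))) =68 / 95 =0.72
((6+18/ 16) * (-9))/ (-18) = 57/ 16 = 3.56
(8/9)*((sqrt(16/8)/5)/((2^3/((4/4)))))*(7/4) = 7*sqrt(2)/180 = 0.05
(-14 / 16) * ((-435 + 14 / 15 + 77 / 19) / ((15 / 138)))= 9865597 / 2850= 3461.61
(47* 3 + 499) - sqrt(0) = 640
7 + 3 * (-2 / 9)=19 / 3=6.33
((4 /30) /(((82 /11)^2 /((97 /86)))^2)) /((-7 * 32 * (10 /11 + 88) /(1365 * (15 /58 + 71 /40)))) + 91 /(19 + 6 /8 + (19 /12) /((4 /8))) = 1325625761628191724337 /333834970069073510400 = 3.97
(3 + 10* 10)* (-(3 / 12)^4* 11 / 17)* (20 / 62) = -5665 / 67456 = -0.08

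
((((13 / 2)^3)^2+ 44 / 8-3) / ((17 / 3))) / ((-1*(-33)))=4826969 / 11968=403.32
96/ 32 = 3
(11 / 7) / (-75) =-11 / 525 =-0.02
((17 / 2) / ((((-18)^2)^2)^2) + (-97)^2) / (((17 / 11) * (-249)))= -2281109799311035 / 93294986236416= -24.45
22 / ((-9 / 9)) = -22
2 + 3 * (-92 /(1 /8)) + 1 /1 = -2205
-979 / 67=-14.61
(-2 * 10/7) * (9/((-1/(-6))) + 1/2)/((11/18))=-19620/77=-254.81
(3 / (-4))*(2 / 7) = -3 / 14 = -0.21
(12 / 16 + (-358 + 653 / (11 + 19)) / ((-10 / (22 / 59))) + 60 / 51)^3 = 82438565399003327597 / 27243729729000000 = 3025.96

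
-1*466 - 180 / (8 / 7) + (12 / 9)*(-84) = -735.50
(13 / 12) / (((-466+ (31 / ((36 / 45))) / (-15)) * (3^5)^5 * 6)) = -13 / 28585823105387934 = -0.00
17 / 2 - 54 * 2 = -99.50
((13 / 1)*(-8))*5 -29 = -549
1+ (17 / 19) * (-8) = -117 / 19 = -6.16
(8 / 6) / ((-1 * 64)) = -1 / 48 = -0.02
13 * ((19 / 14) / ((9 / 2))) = 247 / 63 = 3.92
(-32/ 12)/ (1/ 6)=-16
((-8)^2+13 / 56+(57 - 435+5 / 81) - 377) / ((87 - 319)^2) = -3133043 / 244145664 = -0.01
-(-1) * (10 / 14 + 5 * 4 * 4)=565 / 7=80.71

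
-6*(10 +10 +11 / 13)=-1626 / 13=-125.08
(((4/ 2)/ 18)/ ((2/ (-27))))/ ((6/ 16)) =-4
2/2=1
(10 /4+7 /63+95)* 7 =12299 /18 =683.28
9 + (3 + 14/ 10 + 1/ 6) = 407/ 30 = 13.57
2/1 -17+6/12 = -29/2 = -14.50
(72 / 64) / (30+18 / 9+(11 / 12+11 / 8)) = 27 / 823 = 0.03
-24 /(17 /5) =-7.06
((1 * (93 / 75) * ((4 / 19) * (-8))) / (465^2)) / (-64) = 1 / 6626250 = 0.00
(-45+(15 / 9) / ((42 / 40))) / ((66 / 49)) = -19145 / 594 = -32.23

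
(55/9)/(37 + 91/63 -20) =55/166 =0.33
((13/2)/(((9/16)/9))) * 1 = 104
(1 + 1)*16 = 32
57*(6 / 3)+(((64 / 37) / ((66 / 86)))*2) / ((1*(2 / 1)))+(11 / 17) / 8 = 19318087 / 166056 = 116.33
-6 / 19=-0.32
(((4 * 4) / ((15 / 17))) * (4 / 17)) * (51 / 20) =272 / 25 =10.88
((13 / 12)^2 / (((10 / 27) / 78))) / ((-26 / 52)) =-494.32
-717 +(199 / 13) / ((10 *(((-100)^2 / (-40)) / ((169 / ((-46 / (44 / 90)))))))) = -716.99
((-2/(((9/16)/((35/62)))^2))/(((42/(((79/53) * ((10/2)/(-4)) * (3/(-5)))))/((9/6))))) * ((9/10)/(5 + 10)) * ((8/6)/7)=-1264/1375191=-0.00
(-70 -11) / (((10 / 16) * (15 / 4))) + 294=259.44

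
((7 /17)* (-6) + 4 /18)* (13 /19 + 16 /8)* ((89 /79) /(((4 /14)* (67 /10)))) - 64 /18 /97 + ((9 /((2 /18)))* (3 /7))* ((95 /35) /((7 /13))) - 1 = 5131370031226 /30113681913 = 170.40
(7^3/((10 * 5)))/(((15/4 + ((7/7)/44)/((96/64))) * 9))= 0.20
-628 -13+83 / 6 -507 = -6805 / 6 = -1134.17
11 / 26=0.42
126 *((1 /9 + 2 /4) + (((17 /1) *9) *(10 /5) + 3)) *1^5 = 39011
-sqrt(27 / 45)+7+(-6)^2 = 43-sqrt(15) / 5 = 42.23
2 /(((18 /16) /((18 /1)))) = 32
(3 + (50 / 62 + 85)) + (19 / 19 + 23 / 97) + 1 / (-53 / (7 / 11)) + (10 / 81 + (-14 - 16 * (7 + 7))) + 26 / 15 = -103738952008 / 709997805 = -146.11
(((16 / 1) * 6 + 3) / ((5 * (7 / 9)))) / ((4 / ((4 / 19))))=891 / 665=1.34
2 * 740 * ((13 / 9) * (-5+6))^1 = 19240 / 9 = 2137.78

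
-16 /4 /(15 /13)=-52 /15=-3.47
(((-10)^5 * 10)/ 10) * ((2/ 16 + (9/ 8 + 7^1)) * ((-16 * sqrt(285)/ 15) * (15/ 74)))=6600000 * sqrt(285)/ 37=3011373.62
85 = 85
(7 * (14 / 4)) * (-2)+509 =460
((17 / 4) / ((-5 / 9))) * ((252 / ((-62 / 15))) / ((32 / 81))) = 2342277 / 1984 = 1180.58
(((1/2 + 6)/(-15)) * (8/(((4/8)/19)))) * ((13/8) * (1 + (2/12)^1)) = -22477/90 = -249.74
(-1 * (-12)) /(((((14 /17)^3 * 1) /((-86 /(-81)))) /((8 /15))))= 1690072 /138915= 12.17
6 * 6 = 36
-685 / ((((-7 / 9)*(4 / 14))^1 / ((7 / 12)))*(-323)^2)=0.02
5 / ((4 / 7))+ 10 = 75 / 4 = 18.75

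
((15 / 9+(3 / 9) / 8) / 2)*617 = 25297 / 48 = 527.02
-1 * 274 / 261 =-274 / 261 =-1.05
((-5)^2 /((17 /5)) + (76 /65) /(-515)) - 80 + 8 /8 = -71.65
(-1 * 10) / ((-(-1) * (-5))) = 2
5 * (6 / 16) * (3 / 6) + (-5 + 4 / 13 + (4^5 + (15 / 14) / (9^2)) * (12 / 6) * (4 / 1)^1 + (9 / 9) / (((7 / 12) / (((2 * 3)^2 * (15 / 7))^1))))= 2289694865 / 275184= 8320.60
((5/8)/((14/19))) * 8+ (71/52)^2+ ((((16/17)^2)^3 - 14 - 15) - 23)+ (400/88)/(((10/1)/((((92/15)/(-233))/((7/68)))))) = -150251673159272473/3512918841480048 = -42.77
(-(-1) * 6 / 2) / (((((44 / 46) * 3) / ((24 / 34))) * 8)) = 0.09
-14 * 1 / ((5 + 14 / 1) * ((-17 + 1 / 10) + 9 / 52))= 3640 / 82631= 0.04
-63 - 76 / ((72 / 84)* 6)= -700 / 9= -77.78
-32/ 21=-1.52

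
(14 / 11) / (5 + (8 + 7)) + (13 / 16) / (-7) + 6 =36637 / 6160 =5.95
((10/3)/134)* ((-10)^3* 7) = -35000/201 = -174.13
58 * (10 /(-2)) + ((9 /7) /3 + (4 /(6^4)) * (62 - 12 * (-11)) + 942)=740533 /1134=653.03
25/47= 0.53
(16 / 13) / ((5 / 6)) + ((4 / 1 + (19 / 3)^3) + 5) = 464222 / 1755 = 264.51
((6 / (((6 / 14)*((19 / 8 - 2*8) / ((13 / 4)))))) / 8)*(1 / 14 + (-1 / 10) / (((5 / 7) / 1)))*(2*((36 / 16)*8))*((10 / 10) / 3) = 936 / 2725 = 0.34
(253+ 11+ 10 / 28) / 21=3701 / 294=12.59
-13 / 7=-1.86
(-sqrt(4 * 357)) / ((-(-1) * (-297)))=2 * sqrt(357) / 297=0.13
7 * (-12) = -84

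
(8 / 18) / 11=4 / 99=0.04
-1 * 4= -4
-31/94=-0.33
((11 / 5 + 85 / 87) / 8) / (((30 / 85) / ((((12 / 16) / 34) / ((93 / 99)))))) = 7601 / 287680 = 0.03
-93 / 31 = -3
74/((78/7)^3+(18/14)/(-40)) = 1015280/18981639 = 0.05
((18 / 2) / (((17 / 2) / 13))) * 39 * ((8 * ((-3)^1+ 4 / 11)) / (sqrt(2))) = -1058616 * sqrt(2) / 187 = -8005.93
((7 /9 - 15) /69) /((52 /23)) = -32 /351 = -0.09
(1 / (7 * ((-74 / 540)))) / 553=-270 / 143227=-0.00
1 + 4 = 5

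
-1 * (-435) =435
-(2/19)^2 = -4/361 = -0.01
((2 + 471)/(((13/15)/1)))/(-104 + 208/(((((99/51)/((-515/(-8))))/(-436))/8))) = -234135/10321699336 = -0.00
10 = 10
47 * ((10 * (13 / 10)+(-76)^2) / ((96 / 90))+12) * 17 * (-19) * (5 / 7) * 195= -1288127964825 / 112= -11501142543.08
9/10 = 0.90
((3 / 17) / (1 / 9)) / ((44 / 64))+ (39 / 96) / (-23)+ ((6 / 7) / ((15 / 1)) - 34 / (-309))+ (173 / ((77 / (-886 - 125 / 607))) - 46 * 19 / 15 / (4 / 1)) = -164537447052397 / 82137588960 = -2003.19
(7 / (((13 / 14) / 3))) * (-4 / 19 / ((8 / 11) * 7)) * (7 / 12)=-539 / 988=-0.55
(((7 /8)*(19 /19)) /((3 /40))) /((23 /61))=2135 /69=30.94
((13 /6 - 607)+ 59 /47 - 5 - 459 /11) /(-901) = 2017247 /2794902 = 0.72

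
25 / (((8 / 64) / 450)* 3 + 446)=30000 / 535201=0.06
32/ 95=0.34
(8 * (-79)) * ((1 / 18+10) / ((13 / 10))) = -571960 / 117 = -4888.55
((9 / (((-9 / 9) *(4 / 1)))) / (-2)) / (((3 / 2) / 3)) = 9 / 4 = 2.25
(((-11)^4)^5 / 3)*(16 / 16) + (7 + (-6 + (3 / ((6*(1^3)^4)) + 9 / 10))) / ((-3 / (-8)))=3363749974662800046101 / 15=224249998310853336406.73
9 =9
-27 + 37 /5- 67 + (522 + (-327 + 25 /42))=22889 /210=109.00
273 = 273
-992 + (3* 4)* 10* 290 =33808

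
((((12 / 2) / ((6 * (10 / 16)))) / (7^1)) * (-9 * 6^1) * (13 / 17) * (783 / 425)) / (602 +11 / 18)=-79151904 / 2742935125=-0.03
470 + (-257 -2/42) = 4472/21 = 212.95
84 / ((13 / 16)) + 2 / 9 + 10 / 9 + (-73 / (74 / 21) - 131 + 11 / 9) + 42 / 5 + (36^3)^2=94232905707431 / 43290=2176782298.62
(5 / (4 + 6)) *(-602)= -301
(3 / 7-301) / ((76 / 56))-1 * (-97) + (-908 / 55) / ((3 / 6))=-164579 / 1045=-157.49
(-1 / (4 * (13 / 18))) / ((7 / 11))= -99 / 182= -0.54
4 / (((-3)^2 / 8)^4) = 16384 / 6561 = 2.50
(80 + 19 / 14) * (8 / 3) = 4556 / 21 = 216.95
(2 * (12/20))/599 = 6/2995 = 0.00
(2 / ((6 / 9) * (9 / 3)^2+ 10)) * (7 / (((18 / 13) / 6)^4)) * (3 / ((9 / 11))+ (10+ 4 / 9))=25390729 / 5832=4353.69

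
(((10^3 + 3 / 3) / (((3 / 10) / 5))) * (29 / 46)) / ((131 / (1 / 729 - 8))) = -4231702475 / 6589431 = -642.20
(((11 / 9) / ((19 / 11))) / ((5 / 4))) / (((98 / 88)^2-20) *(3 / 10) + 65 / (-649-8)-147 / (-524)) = -17921521024 / 172425193021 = -0.10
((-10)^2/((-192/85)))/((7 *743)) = -2125/249648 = -0.01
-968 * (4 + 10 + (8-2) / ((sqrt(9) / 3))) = -19360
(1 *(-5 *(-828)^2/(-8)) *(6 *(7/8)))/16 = 4499145/32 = 140598.28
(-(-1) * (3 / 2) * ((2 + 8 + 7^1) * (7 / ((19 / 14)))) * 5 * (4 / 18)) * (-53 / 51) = -25970 / 171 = -151.87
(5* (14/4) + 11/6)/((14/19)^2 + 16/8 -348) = -10469/187065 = -0.06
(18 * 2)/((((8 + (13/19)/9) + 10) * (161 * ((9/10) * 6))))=1140/497651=0.00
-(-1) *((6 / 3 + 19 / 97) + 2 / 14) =1588 / 679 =2.34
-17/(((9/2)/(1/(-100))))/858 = 17/386100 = 0.00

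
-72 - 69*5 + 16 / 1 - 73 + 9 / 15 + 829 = 355.60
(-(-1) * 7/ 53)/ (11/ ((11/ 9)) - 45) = -7/ 1908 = -0.00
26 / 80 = 13 / 40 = 0.32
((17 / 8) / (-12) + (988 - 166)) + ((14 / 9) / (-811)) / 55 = 10557333977 / 12846240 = 821.82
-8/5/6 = -4/15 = -0.27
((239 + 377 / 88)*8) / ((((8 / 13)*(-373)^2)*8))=278317 / 97946816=0.00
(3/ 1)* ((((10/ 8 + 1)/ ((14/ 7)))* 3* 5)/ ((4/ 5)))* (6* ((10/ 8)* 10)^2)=3796875/ 64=59326.17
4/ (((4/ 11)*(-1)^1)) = -11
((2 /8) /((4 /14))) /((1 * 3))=7 /24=0.29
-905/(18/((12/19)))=-1810/57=-31.75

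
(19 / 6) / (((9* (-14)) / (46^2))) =-53.18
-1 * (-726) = 726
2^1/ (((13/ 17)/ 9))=306/ 13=23.54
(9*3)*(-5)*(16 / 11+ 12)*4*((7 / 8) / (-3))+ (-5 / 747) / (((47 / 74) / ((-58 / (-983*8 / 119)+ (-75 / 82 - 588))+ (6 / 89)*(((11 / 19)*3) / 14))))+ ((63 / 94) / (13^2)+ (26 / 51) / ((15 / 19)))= 625178173134947478229 / 294071737775480665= 2125.94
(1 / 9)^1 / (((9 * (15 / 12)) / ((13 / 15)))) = 52 / 6075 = 0.01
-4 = -4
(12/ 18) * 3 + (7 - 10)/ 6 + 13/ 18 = 20/ 9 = 2.22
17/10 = 1.70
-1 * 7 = -7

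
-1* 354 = -354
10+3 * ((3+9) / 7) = 106 / 7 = 15.14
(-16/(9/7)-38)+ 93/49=-21409/441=-48.55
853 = 853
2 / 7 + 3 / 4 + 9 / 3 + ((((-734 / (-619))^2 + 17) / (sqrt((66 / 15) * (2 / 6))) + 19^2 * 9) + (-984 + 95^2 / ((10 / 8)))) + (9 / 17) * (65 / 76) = 7052493 * sqrt(330) / 8429542 + 42911467 / 4522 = 9504.69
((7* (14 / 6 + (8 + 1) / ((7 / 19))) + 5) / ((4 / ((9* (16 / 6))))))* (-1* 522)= -602388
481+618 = 1099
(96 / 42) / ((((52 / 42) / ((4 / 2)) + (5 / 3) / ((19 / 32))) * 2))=456 / 1367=0.33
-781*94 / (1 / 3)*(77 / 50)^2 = -652907409 / 1250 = -522325.93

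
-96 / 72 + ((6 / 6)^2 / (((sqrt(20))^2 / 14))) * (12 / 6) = 1 / 15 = 0.07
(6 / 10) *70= 42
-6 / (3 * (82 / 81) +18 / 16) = -1296 / 899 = -1.44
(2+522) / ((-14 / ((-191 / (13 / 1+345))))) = 25021 / 1253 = 19.97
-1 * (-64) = 64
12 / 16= 3 / 4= 0.75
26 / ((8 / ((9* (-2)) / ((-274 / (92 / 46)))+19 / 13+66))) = 120383 / 548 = 219.68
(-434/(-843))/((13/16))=6944/10959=0.63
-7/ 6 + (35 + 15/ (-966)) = 16334/ 483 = 33.82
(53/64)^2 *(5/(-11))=-14045/45056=-0.31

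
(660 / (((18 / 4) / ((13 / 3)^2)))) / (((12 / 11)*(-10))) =-20449 / 81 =-252.46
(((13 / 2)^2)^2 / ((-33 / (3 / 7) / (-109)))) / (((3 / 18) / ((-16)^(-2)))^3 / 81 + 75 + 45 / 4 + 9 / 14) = 6808456863 / 2817813988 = 2.42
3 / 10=0.30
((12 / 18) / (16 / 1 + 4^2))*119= 119 / 48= 2.48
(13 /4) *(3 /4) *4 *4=39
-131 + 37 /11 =-1404 /11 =-127.64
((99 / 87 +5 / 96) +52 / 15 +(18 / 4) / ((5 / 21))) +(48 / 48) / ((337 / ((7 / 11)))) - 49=-25.44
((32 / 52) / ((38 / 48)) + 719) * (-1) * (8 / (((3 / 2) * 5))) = -568912 / 741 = -767.76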